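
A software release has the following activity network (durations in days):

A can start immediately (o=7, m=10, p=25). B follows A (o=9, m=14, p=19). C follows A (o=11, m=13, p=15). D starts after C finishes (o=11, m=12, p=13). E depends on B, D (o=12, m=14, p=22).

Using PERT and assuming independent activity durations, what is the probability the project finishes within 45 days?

0.023

te_A = (7 + 4·10 + 25)/6 = 72/6 = 12; σ²_A = ((25−7)/6)² = 9.000
te_B = (9 + 4·14 + 19)/6 = 84/6 = 14; σ²_B = ((19−9)/6)² = 2.778
te_C = (11 + 4·13 + 15)/6 = 78/6 = 13; σ²_C = ((15−11)/6)² = 0.444
te_D = (11 + 4·12 + 13)/6 = 72/6 = 12; σ²_D = ((13−11)/6)² = 0.111
te_E = (12 + 4·14 + 22)/6 = 90/6 = 15; σ²_E = ((22−12)/6)² = 2.778

Forward pass:
ES_A = 0; EF_A = 12
ES_B = 12; EF_B = 12+14 = 26
ES_C = 12; EF_C = 12+13 = 25
ES_D = 25; EF_D = 25+12 = 37
ES_E = max(EF_B=26, EF_D=37) = 37; EF_E = 37+15 = 52
Expected project duration μ = 52 days. Critical path: A → C → D → E.

Variance along critical path = 9.000 + 0.444 + 0.111 + 2.778 = 12.333; σ = √12.333 = 3.512 days.
Z = (45 − 52) / 3.512 = -1.993
P(T ≤ 45) = Φ(-1.993) ≈ 0.023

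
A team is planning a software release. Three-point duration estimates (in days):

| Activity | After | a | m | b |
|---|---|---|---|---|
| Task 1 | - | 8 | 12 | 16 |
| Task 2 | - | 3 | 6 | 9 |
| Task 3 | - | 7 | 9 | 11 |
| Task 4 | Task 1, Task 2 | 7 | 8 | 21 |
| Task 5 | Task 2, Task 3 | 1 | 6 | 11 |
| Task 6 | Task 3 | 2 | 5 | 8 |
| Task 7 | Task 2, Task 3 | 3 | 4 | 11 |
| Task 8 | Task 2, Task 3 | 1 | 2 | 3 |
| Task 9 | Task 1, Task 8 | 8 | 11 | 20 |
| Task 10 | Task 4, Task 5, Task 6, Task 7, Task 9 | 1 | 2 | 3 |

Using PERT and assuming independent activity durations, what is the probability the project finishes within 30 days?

te_Task 1 = (8 + 4·12 + 16)/6 = 72/6 = 12; σ²_Task 1 = ((16−8)/6)² = 1.778
te_Task 2 = (3 + 4·6 + 9)/6 = 36/6 = 6; σ²_Task 2 = ((9−3)/6)² = 1.000
te_Task 3 = (7 + 4·9 + 11)/6 = 54/6 = 9; σ²_Task 3 = ((11−7)/6)² = 0.444
te_Task 4 = (7 + 4·8 + 21)/6 = 60/6 = 10; σ²_Task 4 = ((21−7)/6)² = 5.444
te_Task 5 = (1 + 4·6 + 11)/6 = 36/6 = 6; σ²_Task 5 = ((11−1)/6)² = 2.778
te_Task 6 = (2 + 4·5 + 8)/6 = 30/6 = 5; σ²_Task 6 = ((8−2)/6)² = 1.000
te_Task 7 = (3 + 4·4 + 11)/6 = 30/6 = 5; σ²_Task 7 = ((11−3)/6)² = 1.778
te_Task 8 = (1 + 4·2 + 3)/6 = 12/6 = 2; σ²_Task 8 = ((3−1)/6)² = 0.111
te_Task 9 = (8 + 4·11 + 20)/6 = 72/6 = 12; σ²_Task 9 = ((20−8)/6)² = 4.000
te_Task 10 = (1 + 4·2 + 3)/6 = 12/6 = 2; σ²_Task 10 = ((3−1)/6)² = 0.111

Forward pass:
ES_Task 1 = 0; EF_Task 1 = 12
ES_Task 2 = 0; EF_Task 2 = 6
ES_Task 3 = 0; EF_Task 3 = 9
ES_Task 4 = max(EF_Task 1=12, EF_Task 2=6) = 12; EF_Task 4 = 12+10 = 22
ES_Task 5 = max(EF_Task 2=6, EF_Task 3=9) = 9; EF_Task 5 = 9+6 = 15
ES_Task 6 = 9; EF_Task 6 = 9+5 = 14
ES_Task 7 = max(EF_Task 2=6, EF_Task 3=9) = 9; EF_Task 7 = 9+5 = 14
ES_Task 8 = max(EF_Task 2=6, EF_Task 3=9) = 9; EF_Task 8 = 9+2 = 11
ES_Task 9 = max(EF_Task 1=12, EF_Task 8=11) = 12; EF_Task 9 = 12+12 = 24
ES_Task 10 = max(EF_Task 4=22, EF_Task 5=15, EF_Task 6=14, EF_Task 7=14, EF_Task 9=24) = 24; EF_Task 10 = 24+2 = 26
Expected project duration μ = 26 days. Critical path: Task 1 → Task 9 → Task 10.

Variance along critical path = 1.778 + 4.000 + 0.111 = 5.889; σ = √5.889 = 2.427 days.
Z = (30 − 26) / 2.427 = 1.648
P(T ≤ 30) = Φ(1.648) ≈ 0.950

0.950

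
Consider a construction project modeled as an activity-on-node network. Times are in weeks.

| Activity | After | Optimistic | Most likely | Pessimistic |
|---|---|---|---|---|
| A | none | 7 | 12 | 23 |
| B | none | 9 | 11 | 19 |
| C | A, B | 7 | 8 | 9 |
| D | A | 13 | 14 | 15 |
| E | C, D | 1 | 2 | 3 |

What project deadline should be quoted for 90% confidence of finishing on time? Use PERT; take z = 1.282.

32.5 weeks

te_A = (7 + 4·12 + 23)/6 = 78/6 = 13; σ²_A = ((23−7)/6)² = 7.111
te_B = (9 + 4·11 + 19)/6 = 72/6 = 12; σ²_B = ((19−9)/6)² = 2.778
te_C = (7 + 4·8 + 9)/6 = 48/6 = 8; σ²_C = ((9−7)/6)² = 0.111
te_D = (13 + 4·14 + 15)/6 = 84/6 = 14; σ²_D = ((15−13)/6)² = 0.111
te_E = (1 + 4·2 + 3)/6 = 12/6 = 2; σ²_E = ((3−1)/6)² = 0.111

Forward pass:
ES_A = 0; EF_A = 13
ES_B = 0; EF_B = 12
ES_C = max(EF_A=13, EF_B=12) = 13; EF_C = 13+8 = 21
ES_D = 13; EF_D = 13+14 = 27
ES_E = max(EF_C=21, EF_D=27) = 27; EF_E = 27+2 = 29
Expected project duration μ = 29 weeks. Critical path: A → D → E.

Variance along critical path = 7.111 + 0.111 + 0.111 = 7.333; σ = 2.708 weeks.
D = μ + z·σ = 29 + 1.282·2.708 = 32.5 weeks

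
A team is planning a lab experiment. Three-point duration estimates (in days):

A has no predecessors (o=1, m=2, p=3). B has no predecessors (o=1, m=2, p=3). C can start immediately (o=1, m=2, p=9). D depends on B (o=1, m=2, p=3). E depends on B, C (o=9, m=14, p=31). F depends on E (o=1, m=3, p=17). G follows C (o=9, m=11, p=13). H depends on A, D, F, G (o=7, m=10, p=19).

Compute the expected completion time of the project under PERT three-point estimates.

35 days

te_A = (1 + 4·2 + 3)/6 = 12/6 = 2
te_B = (1 + 4·2 + 3)/6 = 12/6 = 2
te_C = (1 + 4·2 + 9)/6 = 18/6 = 3
te_D = (1 + 4·2 + 3)/6 = 12/6 = 2
te_E = (9 + 4·14 + 31)/6 = 96/6 = 16
te_F = (1 + 4·3 + 17)/6 = 30/6 = 5
te_G = (9 + 4·11 + 13)/6 = 66/6 = 11
te_H = (7 + 4·10 + 19)/6 = 66/6 = 11

Forward pass:
ES_A = 0; EF_A = 2
ES_B = 0; EF_B = 2
ES_C = 0; EF_C = 3
ES_D = 2; EF_D = 2+2 = 4
ES_E = max(EF_B=2, EF_C=3) = 3; EF_E = 3+16 = 19
ES_F = 19; EF_F = 19+5 = 24
ES_G = 3; EF_G = 3+11 = 14
ES_H = max(EF_A=2, EF_D=4, EF_F=24, EF_G=14) = 24; EF_H = 24+11 = 35
Expected project duration μ = 35 days. Critical path: C → E → F → H.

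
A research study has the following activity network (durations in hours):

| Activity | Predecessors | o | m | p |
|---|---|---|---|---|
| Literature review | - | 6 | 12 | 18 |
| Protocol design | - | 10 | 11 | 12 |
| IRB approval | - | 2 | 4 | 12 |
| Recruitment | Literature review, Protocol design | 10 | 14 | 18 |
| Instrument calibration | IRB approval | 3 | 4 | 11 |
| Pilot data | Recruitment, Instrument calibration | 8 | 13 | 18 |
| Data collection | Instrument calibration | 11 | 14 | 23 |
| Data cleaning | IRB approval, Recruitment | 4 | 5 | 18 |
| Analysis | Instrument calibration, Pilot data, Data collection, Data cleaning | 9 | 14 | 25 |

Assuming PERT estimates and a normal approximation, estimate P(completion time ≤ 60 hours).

te_Literature review = (6 + 4·12 + 18)/6 = 72/6 = 12; σ²_Literature review = ((18−6)/6)² = 4.000
te_Protocol design = (10 + 4·11 + 12)/6 = 66/6 = 11; σ²_Protocol design = ((12−10)/6)² = 0.111
te_IRB approval = (2 + 4·4 + 12)/6 = 30/6 = 5; σ²_IRB approval = ((12−2)/6)² = 2.778
te_Recruitment = (10 + 4·14 + 18)/6 = 84/6 = 14; σ²_Recruitment = ((18−10)/6)² = 1.778
te_Instrument calibration = (3 + 4·4 + 11)/6 = 30/6 = 5; σ²_Instrument calibration = ((11−3)/6)² = 1.778
te_Pilot data = (8 + 4·13 + 18)/6 = 78/6 = 13; σ²_Pilot data = ((18−8)/6)² = 2.778
te_Data collection = (11 + 4·14 + 23)/6 = 90/6 = 15; σ²_Data collection = ((23−11)/6)² = 4.000
te_Data cleaning = (4 + 4·5 + 18)/6 = 42/6 = 7; σ²_Data cleaning = ((18−4)/6)² = 5.444
te_Analysis = (9 + 4·14 + 25)/6 = 90/6 = 15; σ²_Analysis = ((25−9)/6)² = 7.111

Forward pass:
ES_Literature review = 0; EF_Literature review = 12
ES_Protocol design = 0; EF_Protocol design = 11
ES_IRB approval = 0; EF_IRB approval = 5
ES_Recruitment = max(EF_Literature review=12, EF_Protocol design=11) = 12; EF_Recruitment = 12+14 = 26
ES_Instrument calibration = 5; EF_Instrument calibration = 5+5 = 10
ES_Pilot data = max(EF_Recruitment=26, EF_Instrument calibration=10) = 26; EF_Pilot data = 26+13 = 39
ES_Data collection = 10; EF_Data collection = 10+15 = 25
ES_Data cleaning = max(EF_IRB approval=5, EF_Recruitment=26) = 26; EF_Data cleaning = 26+7 = 33
ES_Analysis = max(EF_Instrument calibration=10, EF_Pilot data=39, EF_Data collection=25, EF_Data cleaning=33) = 39; EF_Analysis = 39+15 = 54
Expected project duration μ = 54 hours. Critical path: Literature review → Recruitment → Pilot data → Analysis.

Variance along critical path = 4.000 + 1.778 + 2.778 + 7.111 = 15.667; σ = √15.667 = 3.958 hours.
Z = (60 − 54) / 3.958 = 1.516
P(T ≤ 60) = Φ(1.516) ≈ 0.935

0.935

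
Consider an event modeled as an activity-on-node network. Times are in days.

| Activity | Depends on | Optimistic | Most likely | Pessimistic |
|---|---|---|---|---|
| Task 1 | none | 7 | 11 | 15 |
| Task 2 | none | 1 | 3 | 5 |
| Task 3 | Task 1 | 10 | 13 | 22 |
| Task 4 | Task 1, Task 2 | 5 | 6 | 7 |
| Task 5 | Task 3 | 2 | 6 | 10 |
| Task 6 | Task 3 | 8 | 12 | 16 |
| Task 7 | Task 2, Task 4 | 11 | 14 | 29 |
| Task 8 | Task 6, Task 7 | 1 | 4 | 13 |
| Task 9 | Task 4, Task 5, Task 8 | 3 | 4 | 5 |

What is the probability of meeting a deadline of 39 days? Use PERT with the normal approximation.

te_Task 1 = (7 + 4·11 + 15)/6 = 66/6 = 11; σ²_Task 1 = ((15−7)/6)² = 1.778
te_Task 2 = (1 + 4·3 + 5)/6 = 18/6 = 3; σ²_Task 2 = ((5−1)/6)² = 0.444
te_Task 3 = (10 + 4·13 + 22)/6 = 84/6 = 14; σ²_Task 3 = ((22−10)/6)² = 4.000
te_Task 4 = (5 + 4·6 + 7)/6 = 36/6 = 6; σ²_Task 4 = ((7−5)/6)² = 0.111
te_Task 5 = (2 + 4·6 + 10)/6 = 36/6 = 6; σ²_Task 5 = ((10−2)/6)² = 1.778
te_Task 6 = (8 + 4·12 + 16)/6 = 72/6 = 12; σ²_Task 6 = ((16−8)/6)² = 1.778
te_Task 7 = (11 + 4·14 + 29)/6 = 96/6 = 16; σ²_Task 7 = ((29−11)/6)² = 9.000
te_Task 8 = (1 + 4·4 + 13)/6 = 30/6 = 5; σ²_Task 8 = ((13−1)/6)² = 4.000
te_Task 9 = (3 + 4·4 + 5)/6 = 24/6 = 4; σ²_Task 9 = ((5−3)/6)² = 0.111

Forward pass:
ES_Task 1 = 0; EF_Task 1 = 11
ES_Task 2 = 0; EF_Task 2 = 3
ES_Task 3 = 11; EF_Task 3 = 11+14 = 25
ES_Task 4 = max(EF_Task 1=11, EF_Task 2=3) = 11; EF_Task 4 = 11+6 = 17
ES_Task 5 = 25; EF_Task 5 = 25+6 = 31
ES_Task 6 = 25; EF_Task 6 = 25+12 = 37
ES_Task 7 = max(EF_Task 2=3, EF_Task 4=17) = 17; EF_Task 7 = 17+16 = 33
ES_Task 8 = max(EF_Task 6=37, EF_Task 7=33) = 37; EF_Task 8 = 37+5 = 42
ES_Task 9 = max(EF_Task 4=17, EF_Task 5=31, EF_Task 8=42) = 42; EF_Task 9 = 42+4 = 46
Expected project duration μ = 46 days. Critical path: Task 1 → Task 3 → Task 6 → Task 8 → Task 9.

Variance along critical path = 1.778 + 4.000 + 1.778 + 4.000 + 0.111 = 11.667; σ = √11.667 = 3.416 days.
Z = (39 − 46) / 3.416 = -2.049
P(T ≤ 39) = Φ(-2.049) ≈ 0.020

0.020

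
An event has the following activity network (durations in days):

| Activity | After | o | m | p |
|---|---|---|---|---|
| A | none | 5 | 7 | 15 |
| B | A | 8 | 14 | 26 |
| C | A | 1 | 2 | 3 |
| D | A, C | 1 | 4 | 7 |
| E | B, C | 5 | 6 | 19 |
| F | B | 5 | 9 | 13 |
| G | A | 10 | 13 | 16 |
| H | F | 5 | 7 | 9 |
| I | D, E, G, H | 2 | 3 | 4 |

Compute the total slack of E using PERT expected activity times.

te_A = (5 + 4·7 + 15)/6 = 48/6 = 8
te_B = (8 + 4·14 + 26)/6 = 90/6 = 15
te_C = (1 + 4·2 + 3)/6 = 12/6 = 2
te_D = (1 + 4·4 + 7)/6 = 24/6 = 4
te_E = (5 + 4·6 + 19)/6 = 48/6 = 8
te_F = (5 + 4·9 + 13)/6 = 54/6 = 9
te_G = (10 + 4·13 + 16)/6 = 78/6 = 13
te_H = (5 + 4·7 + 9)/6 = 42/6 = 7
te_I = (2 + 4·3 + 4)/6 = 18/6 = 3

Forward pass:
ES_A = 0; EF_A = 8
ES_B = 8; EF_B = 8+15 = 23
ES_C = 8; EF_C = 8+2 = 10
ES_D = max(EF_A=8, EF_C=10) = 10; EF_D = 10+4 = 14
ES_E = max(EF_B=23, EF_C=10) = 23; EF_E = 23+8 = 31
ES_F = 23; EF_F = 23+9 = 32
ES_G = 8; EF_G = 8+13 = 21
ES_H = 32; EF_H = 32+7 = 39
ES_I = max(EF_D=14, EF_E=31, EF_G=21, EF_H=39) = 39; EF_I = 39+3 = 42
Expected project duration μ = 42 days. Critical path: A → B → F → H → I.

Backward pass:
LF_I = 42; LS_I = 42−3 = 39
LF_H = LS_I = 39; LS_H = 39−7 = 32
LF_G = LS_I = 39; LS_G = 39−13 = 26
LF_F = LS_H = 32; LS_F = 32−9 = 23
LF_E = LS_I = 39; LS_E = 39−8 = 31
LF_D = LS_I = 39; LS_D = 39−4 = 35
LF_C = min(LS_D=35, LS_E=31) = 31; LS_C = 31−2 = 29
LF_B = min(LS_E=31, LS_F=23) = 23; LS_B = 23−15 = 8
LF_A = min(LS_B=8, LS_C=29, LS_D=35, LS_G=26) = 8; LS_A = 8−8 = 0
Slack_E = LS_E − ES_E = 31 − 23 = 8

8 days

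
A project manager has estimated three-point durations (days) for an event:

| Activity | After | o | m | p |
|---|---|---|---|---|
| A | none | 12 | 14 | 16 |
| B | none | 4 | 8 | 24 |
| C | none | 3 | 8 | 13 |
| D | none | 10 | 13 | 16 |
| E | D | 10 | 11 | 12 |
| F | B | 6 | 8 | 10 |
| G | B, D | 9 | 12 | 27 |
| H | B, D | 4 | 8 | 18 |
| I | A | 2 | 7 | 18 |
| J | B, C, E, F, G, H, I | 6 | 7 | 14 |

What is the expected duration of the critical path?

te_A = (12 + 4·14 + 16)/6 = 84/6 = 14
te_B = (4 + 4·8 + 24)/6 = 60/6 = 10
te_C = (3 + 4·8 + 13)/6 = 48/6 = 8
te_D = (10 + 4·13 + 16)/6 = 78/6 = 13
te_E = (10 + 4·11 + 12)/6 = 66/6 = 11
te_F = (6 + 4·8 + 10)/6 = 48/6 = 8
te_G = (9 + 4·12 + 27)/6 = 84/6 = 14
te_H = (4 + 4·8 + 18)/6 = 54/6 = 9
te_I = (2 + 4·7 + 18)/6 = 48/6 = 8
te_J = (6 + 4·7 + 14)/6 = 48/6 = 8

Forward pass:
ES_A = 0; EF_A = 14
ES_B = 0; EF_B = 10
ES_C = 0; EF_C = 8
ES_D = 0; EF_D = 13
ES_E = 13; EF_E = 13+11 = 24
ES_F = 10; EF_F = 10+8 = 18
ES_G = max(EF_B=10, EF_D=13) = 13; EF_G = 13+14 = 27
ES_H = max(EF_B=10, EF_D=13) = 13; EF_H = 13+9 = 22
ES_I = 14; EF_I = 14+8 = 22
ES_J = max(EF_B=10, EF_C=8, EF_E=24, EF_F=18, EF_G=27, EF_H=22, EF_I=22) = 27; EF_J = 27+8 = 35
Expected project duration μ = 35 days. Critical path: D → G → J.

35 days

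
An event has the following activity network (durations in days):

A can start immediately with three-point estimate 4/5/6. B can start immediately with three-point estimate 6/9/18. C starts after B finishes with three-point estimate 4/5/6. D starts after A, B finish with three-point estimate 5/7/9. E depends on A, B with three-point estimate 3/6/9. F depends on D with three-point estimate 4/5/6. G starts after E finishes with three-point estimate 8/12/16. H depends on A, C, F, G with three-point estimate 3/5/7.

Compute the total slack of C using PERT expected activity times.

te_A = (4 + 4·5 + 6)/6 = 30/6 = 5
te_B = (6 + 4·9 + 18)/6 = 60/6 = 10
te_C = (4 + 4·5 + 6)/6 = 30/6 = 5
te_D = (5 + 4·7 + 9)/6 = 42/6 = 7
te_E = (3 + 4·6 + 9)/6 = 36/6 = 6
te_F = (4 + 4·5 + 6)/6 = 30/6 = 5
te_G = (8 + 4·12 + 16)/6 = 72/6 = 12
te_H = (3 + 4·5 + 7)/6 = 30/6 = 5

Forward pass:
ES_A = 0; EF_A = 5
ES_B = 0; EF_B = 10
ES_C = 10; EF_C = 10+5 = 15
ES_D = max(EF_A=5, EF_B=10) = 10; EF_D = 10+7 = 17
ES_E = max(EF_A=5, EF_B=10) = 10; EF_E = 10+6 = 16
ES_F = 17; EF_F = 17+5 = 22
ES_G = 16; EF_G = 16+12 = 28
ES_H = max(EF_A=5, EF_C=15, EF_F=22, EF_G=28) = 28; EF_H = 28+5 = 33
Expected project duration μ = 33 days. Critical path: B → E → G → H.

Backward pass:
LF_H = 33; LS_H = 33−5 = 28
LF_G = LS_H = 28; LS_G = 28−12 = 16
LF_F = LS_H = 28; LS_F = 28−5 = 23
LF_E = LS_G = 16; LS_E = 16−6 = 10
LF_D = LS_F = 23; LS_D = 23−7 = 16
LF_C = LS_H = 28; LS_C = 28−5 = 23
LF_B = min(LS_C=23, LS_D=16, LS_E=10) = 10; LS_B = 10−10 = 0
LF_A = min(LS_D=16, LS_E=10, LS_H=28) = 10; LS_A = 10−5 = 5
Slack_C = LS_C − ES_C = 23 − 10 = 13

13 days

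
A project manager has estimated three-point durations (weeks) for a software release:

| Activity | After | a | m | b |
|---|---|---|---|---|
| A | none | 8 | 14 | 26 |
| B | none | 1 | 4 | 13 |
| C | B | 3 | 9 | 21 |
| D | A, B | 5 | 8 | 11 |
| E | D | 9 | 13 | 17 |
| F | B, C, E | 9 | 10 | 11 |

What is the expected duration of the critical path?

46 weeks

te_A = (8 + 4·14 + 26)/6 = 90/6 = 15
te_B = (1 + 4·4 + 13)/6 = 30/6 = 5
te_C = (3 + 4·9 + 21)/6 = 60/6 = 10
te_D = (5 + 4·8 + 11)/6 = 48/6 = 8
te_E = (9 + 4·13 + 17)/6 = 78/6 = 13
te_F = (9 + 4·10 + 11)/6 = 60/6 = 10

Forward pass:
ES_A = 0; EF_A = 15
ES_B = 0; EF_B = 5
ES_C = 5; EF_C = 5+10 = 15
ES_D = max(EF_A=15, EF_B=5) = 15; EF_D = 15+8 = 23
ES_E = 23; EF_E = 23+13 = 36
ES_F = max(EF_B=5, EF_C=15, EF_E=36) = 36; EF_F = 36+10 = 46
Expected project duration μ = 46 weeks. Critical path: A → D → E → F.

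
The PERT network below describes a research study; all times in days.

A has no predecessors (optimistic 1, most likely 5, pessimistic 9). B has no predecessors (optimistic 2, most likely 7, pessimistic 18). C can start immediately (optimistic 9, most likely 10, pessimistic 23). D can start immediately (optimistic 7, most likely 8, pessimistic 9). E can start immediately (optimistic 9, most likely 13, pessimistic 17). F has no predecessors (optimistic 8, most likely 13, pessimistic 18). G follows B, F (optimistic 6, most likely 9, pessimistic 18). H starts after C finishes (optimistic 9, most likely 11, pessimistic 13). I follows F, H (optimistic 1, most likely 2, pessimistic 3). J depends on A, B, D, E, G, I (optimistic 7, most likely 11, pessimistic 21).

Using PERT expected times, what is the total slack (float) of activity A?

20 days

te_A = (1 + 4·5 + 9)/6 = 30/6 = 5
te_B = (2 + 4·7 + 18)/6 = 48/6 = 8
te_C = (9 + 4·10 + 23)/6 = 72/6 = 12
te_D = (7 + 4·8 + 9)/6 = 48/6 = 8
te_E = (9 + 4·13 + 17)/6 = 78/6 = 13
te_F = (8 + 4·13 + 18)/6 = 78/6 = 13
te_G = (6 + 4·9 + 18)/6 = 60/6 = 10
te_H = (9 + 4·11 + 13)/6 = 66/6 = 11
te_I = (1 + 4·2 + 3)/6 = 12/6 = 2
te_J = (7 + 4·11 + 21)/6 = 72/6 = 12

Forward pass:
ES_A = 0; EF_A = 5
ES_B = 0; EF_B = 8
ES_C = 0; EF_C = 12
ES_D = 0; EF_D = 8
ES_E = 0; EF_E = 13
ES_F = 0; EF_F = 13
ES_G = max(EF_B=8, EF_F=13) = 13; EF_G = 13+10 = 23
ES_H = 12; EF_H = 12+11 = 23
ES_I = max(EF_F=13, EF_H=23) = 23; EF_I = 23+2 = 25
ES_J = max(EF_A=5, EF_B=8, EF_D=8, EF_E=13, EF_G=23, EF_I=25) = 25; EF_J = 25+12 = 37
Expected project duration μ = 37 days. Critical path: C → H → I → J.

Backward pass:
LF_J = 37; LS_J = 37−12 = 25
LF_I = LS_J = 25; LS_I = 25−2 = 23
LF_H = LS_I = 23; LS_H = 23−11 = 12
LF_G = LS_J = 25; LS_G = 25−10 = 15
LF_F = min(LS_G=15, LS_I=23) = 15; LS_F = 15−13 = 2
LF_E = LS_J = 25; LS_E = 25−13 = 12
LF_D = LS_J = 25; LS_D = 25−8 = 17
LF_C = LS_H = 12; LS_C = 12−12 = 0
LF_B = min(LS_G=15, LS_J=25) = 15; LS_B = 15−8 = 7
LF_A = LS_J = 25; LS_A = 25−5 = 20
Slack_A = LS_A − ES_A = 20 − 0 = 20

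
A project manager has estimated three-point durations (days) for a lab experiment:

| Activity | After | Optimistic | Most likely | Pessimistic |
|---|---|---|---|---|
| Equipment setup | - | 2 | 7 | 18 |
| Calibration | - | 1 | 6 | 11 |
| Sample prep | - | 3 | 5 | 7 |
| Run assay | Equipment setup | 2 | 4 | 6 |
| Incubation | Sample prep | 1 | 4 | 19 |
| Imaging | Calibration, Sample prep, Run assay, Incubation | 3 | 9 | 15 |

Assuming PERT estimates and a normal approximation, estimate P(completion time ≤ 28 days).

te_Equipment setup = (2 + 4·7 + 18)/6 = 48/6 = 8; σ²_Equipment setup = ((18−2)/6)² = 7.111
te_Calibration = (1 + 4·6 + 11)/6 = 36/6 = 6; σ²_Calibration = ((11−1)/6)² = 2.778
te_Sample prep = (3 + 4·5 + 7)/6 = 30/6 = 5; σ²_Sample prep = ((7−3)/6)² = 0.444
te_Run assay = (2 + 4·4 + 6)/6 = 24/6 = 4; σ²_Run assay = ((6−2)/6)² = 0.444
te_Incubation = (1 + 4·4 + 19)/6 = 36/6 = 6; σ²_Incubation = ((19−1)/6)² = 9.000
te_Imaging = (3 + 4·9 + 15)/6 = 54/6 = 9; σ²_Imaging = ((15−3)/6)² = 4.000

Forward pass:
ES_Equipment setup = 0; EF_Equipment setup = 8
ES_Calibration = 0; EF_Calibration = 6
ES_Sample prep = 0; EF_Sample prep = 5
ES_Run assay = 8; EF_Run assay = 8+4 = 12
ES_Incubation = 5; EF_Incubation = 5+6 = 11
ES_Imaging = max(EF_Calibration=6, EF_Sample prep=5, EF_Run assay=12, EF_Incubation=11) = 12; EF_Imaging = 12+9 = 21
Expected project duration μ = 21 days. Critical path: Equipment setup → Run assay → Imaging.

Variance along critical path = 7.111 + 0.444 + 4.000 = 11.556; σ = √11.556 = 3.399 days.
Z = (28 − 21) / 3.399 = 2.059
P(T ≤ 28) = Φ(2.059) ≈ 0.980

0.980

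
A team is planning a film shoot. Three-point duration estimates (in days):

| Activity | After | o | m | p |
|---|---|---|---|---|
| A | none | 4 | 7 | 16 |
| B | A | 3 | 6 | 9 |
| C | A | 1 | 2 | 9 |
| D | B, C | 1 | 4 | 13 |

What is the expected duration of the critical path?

te_A = (4 + 4·7 + 16)/6 = 48/6 = 8
te_B = (3 + 4·6 + 9)/6 = 36/6 = 6
te_C = (1 + 4·2 + 9)/6 = 18/6 = 3
te_D = (1 + 4·4 + 13)/6 = 30/6 = 5

Forward pass:
ES_A = 0; EF_A = 8
ES_B = 8; EF_B = 8+6 = 14
ES_C = 8; EF_C = 8+3 = 11
ES_D = max(EF_B=14, EF_C=11) = 14; EF_D = 14+5 = 19
Expected project duration μ = 19 days. Critical path: A → B → D.

19 days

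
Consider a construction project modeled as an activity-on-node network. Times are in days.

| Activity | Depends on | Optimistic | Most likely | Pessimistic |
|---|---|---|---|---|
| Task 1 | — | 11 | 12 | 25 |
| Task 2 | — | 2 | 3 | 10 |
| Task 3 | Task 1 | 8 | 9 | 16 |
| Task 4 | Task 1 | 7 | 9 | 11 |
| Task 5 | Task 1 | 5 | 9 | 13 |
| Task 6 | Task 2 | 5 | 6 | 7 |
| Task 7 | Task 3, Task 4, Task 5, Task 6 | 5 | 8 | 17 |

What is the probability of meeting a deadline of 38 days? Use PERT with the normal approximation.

0.932

te_Task 1 = (11 + 4·12 + 25)/6 = 84/6 = 14; σ²_Task 1 = ((25−11)/6)² = 5.444
te_Task 2 = (2 + 4·3 + 10)/6 = 24/6 = 4; σ²_Task 2 = ((10−2)/6)² = 1.778
te_Task 3 = (8 + 4·9 + 16)/6 = 60/6 = 10; σ²_Task 3 = ((16−8)/6)² = 1.778
te_Task 4 = (7 + 4·9 + 11)/6 = 54/6 = 9; σ²_Task 4 = ((11−7)/6)² = 0.444
te_Task 5 = (5 + 4·9 + 13)/6 = 54/6 = 9; σ²_Task 5 = ((13−5)/6)² = 1.778
te_Task 6 = (5 + 4·6 + 7)/6 = 36/6 = 6; σ²_Task 6 = ((7−5)/6)² = 0.111
te_Task 7 = (5 + 4·8 + 17)/6 = 54/6 = 9; σ²_Task 7 = ((17−5)/6)² = 4.000

Forward pass:
ES_Task 1 = 0; EF_Task 1 = 14
ES_Task 2 = 0; EF_Task 2 = 4
ES_Task 3 = 14; EF_Task 3 = 14+10 = 24
ES_Task 4 = 14; EF_Task 4 = 14+9 = 23
ES_Task 5 = 14; EF_Task 5 = 14+9 = 23
ES_Task 6 = 4; EF_Task 6 = 4+6 = 10
ES_Task 7 = max(EF_Task 3=24, EF_Task 4=23, EF_Task 5=23, EF_Task 6=10) = 24; EF_Task 7 = 24+9 = 33
Expected project duration μ = 33 days. Critical path: Task 1 → Task 3 → Task 7.

Variance along critical path = 5.444 + 1.778 + 4.000 = 11.222; σ = √11.222 = 3.350 days.
Z = (38 − 33) / 3.350 = 1.493
P(T ≤ 38) = Φ(1.493) ≈ 0.932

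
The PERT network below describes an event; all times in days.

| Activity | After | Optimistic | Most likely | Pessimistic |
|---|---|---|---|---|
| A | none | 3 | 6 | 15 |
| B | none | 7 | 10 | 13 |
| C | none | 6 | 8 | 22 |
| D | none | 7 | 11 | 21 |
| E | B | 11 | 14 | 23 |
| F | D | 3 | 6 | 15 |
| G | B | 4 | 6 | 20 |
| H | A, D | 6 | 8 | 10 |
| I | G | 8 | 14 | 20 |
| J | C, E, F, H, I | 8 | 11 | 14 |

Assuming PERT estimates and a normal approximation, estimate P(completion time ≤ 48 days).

te_A = (3 + 4·6 + 15)/6 = 42/6 = 7; σ²_A = ((15−3)/6)² = 4.000
te_B = (7 + 4·10 + 13)/6 = 60/6 = 10; σ²_B = ((13−7)/6)² = 1.000
te_C = (6 + 4·8 + 22)/6 = 60/6 = 10; σ²_C = ((22−6)/6)² = 7.111
te_D = (7 + 4·11 + 21)/6 = 72/6 = 12; σ²_D = ((21−7)/6)² = 5.444
te_E = (11 + 4·14 + 23)/6 = 90/6 = 15; σ²_E = ((23−11)/6)² = 4.000
te_F = (3 + 4·6 + 15)/6 = 42/6 = 7; σ²_F = ((15−3)/6)² = 4.000
te_G = (4 + 4·6 + 20)/6 = 48/6 = 8; σ²_G = ((20−4)/6)² = 7.111
te_H = (6 + 4·8 + 10)/6 = 48/6 = 8; σ²_H = ((10−6)/6)² = 0.444
te_I = (8 + 4·14 + 20)/6 = 84/6 = 14; σ²_I = ((20−8)/6)² = 4.000
te_J = (8 + 4·11 + 14)/6 = 66/6 = 11; σ²_J = ((14−8)/6)² = 1.000

Forward pass:
ES_A = 0; EF_A = 7
ES_B = 0; EF_B = 10
ES_C = 0; EF_C = 10
ES_D = 0; EF_D = 12
ES_E = 10; EF_E = 10+15 = 25
ES_F = 12; EF_F = 12+7 = 19
ES_G = 10; EF_G = 10+8 = 18
ES_H = max(EF_A=7, EF_D=12) = 12; EF_H = 12+8 = 20
ES_I = 18; EF_I = 18+14 = 32
ES_J = max(EF_C=10, EF_E=25, EF_F=19, EF_H=20, EF_I=32) = 32; EF_J = 32+11 = 43
Expected project duration μ = 43 days. Critical path: B → G → I → J.

Variance along critical path = 1.000 + 7.111 + 4.000 + 1.000 = 13.111; σ = √13.111 = 3.621 days.
Z = (48 − 43) / 3.621 = 1.381
P(T ≤ 48) = Φ(1.381) ≈ 0.916

0.916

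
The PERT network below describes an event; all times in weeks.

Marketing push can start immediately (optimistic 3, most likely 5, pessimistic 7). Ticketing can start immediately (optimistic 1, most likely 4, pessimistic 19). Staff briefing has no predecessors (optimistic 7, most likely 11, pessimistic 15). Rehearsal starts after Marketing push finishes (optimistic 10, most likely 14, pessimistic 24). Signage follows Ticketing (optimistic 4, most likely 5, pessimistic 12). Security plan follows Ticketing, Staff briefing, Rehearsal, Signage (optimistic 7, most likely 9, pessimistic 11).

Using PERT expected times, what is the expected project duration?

te_Marketing push = (3 + 4·5 + 7)/6 = 30/6 = 5
te_Ticketing = (1 + 4·4 + 19)/6 = 36/6 = 6
te_Staff briefing = (7 + 4·11 + 15)/6 = 66/6 = 11
te_Rehearsal = (10 + 4·14 + 24)/6 = 90/6 = 15
te_Signage = (4 + 4·5 + 12)/6 = 36/6 = 6
te_Security plan = (7 + 4·9 + 11)/6 = 54/6 = 9

Forward pass:
ES_Marketing push = 0; EF_Marketing push = 5
ES_Ticketing = 0; EF_Ticketing = 6
ES_Staff briefing = 0; EF_Staff briefing = 11
ES_Rehearsal = 5; EF_Rehearsal = 5+15 = 20
ES_Signage = 6; EF_Signage = 6+6 = 12
ES_Security plan = max(EF_Ticketing=6, EF_Staff briefing=11, EF_Rehearsal=20, EF_Signage=12) = 20; EF_Security plan = 20+9 = 29
Expected project duration μ = 29 weeks. Critical path: Marketing push → Rehearsal → Security plan.

29 weeks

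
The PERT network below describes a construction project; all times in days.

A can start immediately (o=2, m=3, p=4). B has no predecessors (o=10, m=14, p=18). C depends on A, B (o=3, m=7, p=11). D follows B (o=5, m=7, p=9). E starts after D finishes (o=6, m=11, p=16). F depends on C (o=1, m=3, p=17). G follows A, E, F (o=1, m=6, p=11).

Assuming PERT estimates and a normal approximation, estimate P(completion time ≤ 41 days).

0.859

te_A = (2 + 4·3 + 4)/6 = 18/6 = 3; σ²_A = ((4−2)/6)² = 0.111
te_B = (10 + 4·14 + 18)/6 = 84/6 = 14; σ²_B = ((18−10)/6)² = 1.778
te_C = (3 + 4·7 + 11)/6 = 42/6 = 7; σ²_C = ((11−3)/6)² = 1.778
te_D = (5 + 4·7 + 9)/6 = 42/6 = 7; σ²_D = ((9−5)/6)² = 0.444
te_E = (6 + 4·11 + 16)/6 = 66/6 = 11; σ²_E = ((16−6)/6)² = 2.778
te_F = (1 + 4·3 + 17)/6 = 30/6 = 5; σ²_F = ((17−1)/6)² = 7.111
te_G = (1 + 4·6 + 11)/6 = 36/6 = 6; σ²_G = ((11−1)/6)² = 2.778

Forward pass:
ES_A = 0; EF_A = 3
ES_B = 0; EF_B = 14
ES_C = max(EF_A=3, EF_B=14) = 14; EF_C = 14+7 = 21
ES_D = 14; EF_D = 14+7 = 21
ES_E = 21; EF_E = 21+11 = 32
ES_F = 21; EF_F = 21+5 = 26
ES_G = max(EF_A=3, EF_E=32, EF_F=26) = 32; EF_G = 32+6 = 38
Expected project duration μ = 38 days. Critical path: B → D → E → G.

Variance along critical path = 1.778 + 0.444 + 2.778 + 2.778 = 7.778; σ = √7.778 = 2.789 days.
Z = (41 − 38) / 2.789 = 1.076
P(T ≤ 41) = Φ(1.076) ≈ 0.859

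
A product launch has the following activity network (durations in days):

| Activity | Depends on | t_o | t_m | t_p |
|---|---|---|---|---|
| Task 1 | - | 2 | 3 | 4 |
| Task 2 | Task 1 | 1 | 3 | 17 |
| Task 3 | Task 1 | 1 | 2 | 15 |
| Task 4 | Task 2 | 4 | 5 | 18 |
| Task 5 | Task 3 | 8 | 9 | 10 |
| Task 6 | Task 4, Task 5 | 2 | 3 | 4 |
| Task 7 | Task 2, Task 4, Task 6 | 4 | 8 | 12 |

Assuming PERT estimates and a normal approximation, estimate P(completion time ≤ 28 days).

0.642

te_Task 1 = (2 + 4·3 + 4)/6 = 18/6 = 3; σ²_Task 1 = ((4−2)/6)² = 0.111
te_Task 2 = (1 + 4·3 + 17)/6 = 30/6 = 5; σ²_Task 2 = ((17−1)/6)² = 7.111
te_Task 3 = (1 + 4·2 + 15)/6 = 24/6 = 4; σ²_Task 3 = ((15−1)/6)² = 5.444
te_Task 4 = (4 + 4·5 + 18)/6 = 42/6 = 7; σ²_Task 4 = ((18−4)/6)² = 5.444
te_Task 5 = (8 + 4·9 + 10)/6 = 54/6 = 9; σ²_Task 5 = ((10−8)/6)² = 0.111
te_Task 6 = (2 + 4·3 + 4)/6 = 18/6 = 3; σ²_Task 6 = ((4−2)/6)² = 0.111
te_Task 7 = (4 + 4·8 + 12)/6 = 48/6 = 8; σ²_Task 7 = ((12−4)/6)² = 1.778

Forward pass:
ES_Task 1 = 0; EF_Task 1 = 3
ES_Task 2 = 3; EF_Task 2 = 3+5 = 8
ES_Task 3 = 3; EF_Task 3 = 3+4 = 7
ES_Task 4 = 8; EF_Task 4 = 8+7 = 15
ES_Task 5 = 7; EF_Task 5 = 7+9 = 16
ES_Task 6 = max(EF_Task 4=15, EF_Task 5=16) = 16; EF_Task 6 = 16+3 = 19
ES_Task 7 = max(EF_Task 2=8, EF_Task 4=15, EF_Task 6=19) = 19; EF_Task 7 = 19+8 = 27
Expected project duration μ = 27 days. Critical path: Task 1 → Task 3 → Task 5 → Task 6 → Task 7.

Variance along critical path = 0.111 + 5.444 + 0.111 + 0.111 + 1.778 = 7.556; σ = √7.556 = 2.749 days.
Z = (28 − 27) / 2.749 = 0.364
P(T ≤ 28) = Φ(0.364) ≈ 0.642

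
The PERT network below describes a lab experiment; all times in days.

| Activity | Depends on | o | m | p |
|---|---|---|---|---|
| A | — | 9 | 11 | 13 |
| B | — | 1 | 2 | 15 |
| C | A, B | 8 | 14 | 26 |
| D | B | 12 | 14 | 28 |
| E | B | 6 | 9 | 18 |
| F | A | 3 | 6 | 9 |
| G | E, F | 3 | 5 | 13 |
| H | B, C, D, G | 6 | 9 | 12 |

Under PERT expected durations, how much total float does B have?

6 days

te_A = (9 + 4·11 + 13)/6 = 66/6 = 11
te_B = (1 + 4·2 + 15)/6 = 24/6 = 4
te_C = (8 + 4·14 + 26)/6 = 90/6 = 15
te_D = (12 + 4·14 + 28)/6 = 96/6 = 16
te_E = (6 + 4·9 + 18)/6 = 60/6 = 10
te_F = (3 + 4·6 + 9)/6 = 36/6 = 6
te_G = (3 + 4·5 + 13)/6 = 36/6 = 6
te_H = (6 + 4·9 + 12)/6 = 54/6 = 9

Forward pass:
ES_A = 0; EF_A = 11
ES_B = 0; EF_B = 4
ES_C = max(EF_A=11, EF_B=4) = 11; EF_C = 11+15 = 26
ES_D = 4; EF_D = 4+16 = 20
ES_E = 4; EF_E = 4+10 = 14
ES_F = 11; EF_F = 11+6 = 17
ES_G = max(EF_E=14, EF_F=17) = 17; EF_G = 17+6 = 23
ES_H = max(EF_B=4, EF_C=26, EF_D=20, EF_G=23) = 26; EF_H = 26+9 = 35
Expected project duration μ = 35 days. Critical path: A → C → H.

Backward pass:
LF_H = 35; LS_H = 35−9 = 26
LF_G = LS_H = 26; LS_G = 26−6 = 20
LF_F = LS_G = 20; LS_F = 20−6 = 14
LF_E = LS_G = 20; LS_E = 20−10 = 10
LF_D = LS_H = 26; LS_D = 26−16 = 10
LF_C = LS_H = 26; LS_C = 26−15 = 11
LF_B = min(LS_C=11, LS_D=10, LS_E=10, LS_H=26) = 10; LS_B = 10−4 = 6
LF_A = min(LS_C=11, LS_F=14) = 11; LS_A = 11−11 = 0
Slack_B = LS_B − ES_B = 6 − 0 = 6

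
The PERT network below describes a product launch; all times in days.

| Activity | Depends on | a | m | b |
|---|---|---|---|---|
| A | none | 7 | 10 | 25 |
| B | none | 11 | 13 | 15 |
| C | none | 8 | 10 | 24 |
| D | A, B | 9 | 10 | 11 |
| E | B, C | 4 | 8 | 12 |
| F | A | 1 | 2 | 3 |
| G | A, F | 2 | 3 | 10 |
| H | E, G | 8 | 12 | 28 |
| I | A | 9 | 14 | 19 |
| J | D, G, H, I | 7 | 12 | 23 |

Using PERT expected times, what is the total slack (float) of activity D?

12 days

te_A = (7 + 4·10 + 25)/6 = 72/6 = 12
te_B = (11 + 4·13 + 15)/6 = 78/6 = 13
te_C = (8 + 4·10 + 24)/6 = 72/6 = 12
te_D = (9 + 4·10 + 11)/6 = 60/6 = 10
te_E = (4 + 4·8 + 12)/6 = 48/6 = 8
te_F = (1 + 4·2 + 3)/6 = 12/6 = 2
te_G = (2 + 4·3 + 10)/6 = 24/6 = 4
te_H = (8 + 4·12 + 28)/6 = 84/6 = 14
te_I = (9 + 4·14 + 19)/6 = 84/6 = 14
te_J = (7 + 4·12 + 23)/6 = 78/6 = 13

Forward pass:
ES_A = 0; EF_A = 12
ES_B = 0; EF_B = 13
ES_C = 0; EF_C = 12
ES_D = max(EF_A=12, EF_B=13) = 13; EF_D = 13+10 = 23
ES_E = max(EF_B=13, EF_C=12) = 13; EF_E = 13+8 = 21
ES_F = 12; EF_F = 12+2 = 14
ES_G = max(EF_A=12, EF_F=14) = 14; EF_G = 14+4 = 18
ES_H = max(EF_E=21, EF_G=18) = 21; EF_H = 21+14 = 35
ES_I = 12; EF_I = 12+14 = 26
ES_J = max(EF_D=23, EF_G=18, EF_H=35, EF_I=26) = 35; EF_J = 35+13 = 48
Expected project duration μ = 48 days. Critical path: B → E → H → J.

Backward pass:
LF_J = 48; LS_J = 48−13 = 35
LF_I = LS_J = 35; LS_I = 35−14 = 21
LF_H = LS_J = 35; LS_H = 35−14 = 21
LF_G = min(LS_H=21, LS_J=35) = 21; LS_G = 21−4 = 17
LF_F = LS_G = 17; LS_F = 17−2 = 15
LF_E = LS_H = 21; LS_E = 21−8 = 13
LF_D = LS_J = 35; LS_D = 35−10 = 25
LF_C = LS_E = 13; LS_C = 13−12 = 1
LF_B = min(LS_D=25, LS_E=13) = 13; LS_B = 13−13 = 0
LF_A = min(LS_D=25, LS_F=15, LS_G=17, LS_I=21) = 15; LS_A = 15−12 = 3
Slack_D = LS_D − ES_D = 25 − 13 = 12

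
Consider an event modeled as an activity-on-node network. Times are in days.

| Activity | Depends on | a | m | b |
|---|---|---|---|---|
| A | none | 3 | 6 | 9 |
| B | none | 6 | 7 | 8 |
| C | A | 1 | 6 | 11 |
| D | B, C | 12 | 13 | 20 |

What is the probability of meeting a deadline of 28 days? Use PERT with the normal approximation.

0.802

te_A = (3 + 4·6 + 9)/6 = 36/6 = 6; σ²_A = ((9−3)/6)² = 1.000
te_B = (6 + 4·7 + 8)/6 = 42/6 = 7; σ²_B = ((8−6)/6)² = 0.111
te_C = (1 + 4·6 + 11)/6 = 36/6 = 6; σ²_C = ((11−1)/6)² = 2.778
te_D = (12 + 4·13 + 20)/6 = 84/6 = 14; σ²_D = ((20−12)/6)² = 1.778

Forward pass:
ES_A = 0; EF_A = 6
ES_B = 0; EF_B = 7
ES_C = 6; EF_C = 6+6 = 12
ES_D = max(EF_B=7, EF_C=12) = 12; EF_D = 12+14 = 26
Expected project duration μ = 26 days. Critical path: A → C → D.

Variance along critical path = 1.000 + 2.778 + 1.778 = 5.556; σ = √5.556 = 2.357 days.
Z = (28 − 26) / 2.357 = 0.849
P(T ≤ 28) = Φ(0.849) ≈ 0.802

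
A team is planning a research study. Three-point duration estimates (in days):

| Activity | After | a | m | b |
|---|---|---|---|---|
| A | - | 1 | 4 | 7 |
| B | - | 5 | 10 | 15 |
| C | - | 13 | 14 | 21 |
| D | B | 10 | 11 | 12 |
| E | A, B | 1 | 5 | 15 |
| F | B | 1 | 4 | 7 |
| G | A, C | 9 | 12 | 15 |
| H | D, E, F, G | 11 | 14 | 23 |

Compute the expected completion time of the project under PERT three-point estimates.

42 days

te_A = (1 + 4·4 + 7)/6 = 24/6 = 4
te_B = (5 + 4·10 + 15)/6 = 60/6 = 10
te_C = (13 + 4·14 + 21)/6 = 90/6 = 15
te_D = (10 + 4·11 + 12)/6 = 66/6 = 11
te_E = (1 + 4·5 + 15)/6 = 36/6 = 6
te_F = (1 + 4·4 + 7)/6 = 24/6 = 4
te_G = (9 + 4·12 + 15)/6 = 72/6 = 12
te_H = (11 + 4·14 + 23)/6 = 90/6 = 15

Forward pass:
ES_A = 0; EF_A = 4
ES_B = 0; EF_B = 10
ES_C = 0; EF_C = 15
ES_D = 10; EF_D = 10+11 = 21
ES_E = max(EF_A=4, EF_B=10) = 10; EF_E = 10+6 = 16
ES_F = 10; EF_F = 10+4 = 14
ES_G = max(EF_A=4, EF_C=15) = 15; EF_G = 15+12 = 27
ES_H = max(EF_D=21, EF_E=16, EF_F=14, EF_G=27) = 27; EF_H = 27+15 = 42
Expected project duration μ = 42 days. Critical path: C → G → H.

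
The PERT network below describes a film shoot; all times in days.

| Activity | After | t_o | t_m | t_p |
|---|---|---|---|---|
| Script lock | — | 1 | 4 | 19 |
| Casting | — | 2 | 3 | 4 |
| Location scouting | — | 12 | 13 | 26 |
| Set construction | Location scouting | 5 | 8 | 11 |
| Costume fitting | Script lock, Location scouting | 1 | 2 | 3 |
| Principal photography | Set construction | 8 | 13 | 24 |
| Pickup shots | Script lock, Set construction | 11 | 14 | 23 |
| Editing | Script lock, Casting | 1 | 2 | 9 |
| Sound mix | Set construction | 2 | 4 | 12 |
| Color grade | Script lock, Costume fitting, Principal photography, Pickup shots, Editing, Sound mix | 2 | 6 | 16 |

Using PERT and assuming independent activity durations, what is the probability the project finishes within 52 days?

0.960

te_Script lock = (1 + 4·4 + 19)/6 = 36/6 = 6; σ²_Script lock = ((19−1)/6)² = 9.000
te_Casting = (2 + 4·3 + 4)/6 = 18/6 = 3; σ²_Casting = ((4−2)/6)² = 0.111
te_Location scouting = (12 + 4·13 + 26)/6 = 90/6 = 15; σ²_Location scouting = ((26−12)/6)² = 5.444
te_Set construction = (5 + 4·8 + 11)/6 = 48/6 = 8; σ²_Set construction = ((11−5)/6)² = 1.000
te_Costume fitting = (1 + 4·2 + 3)/6 = 12/6 = 2; σ²_Costume fitting = ((3−1)/6)² = 0.111
te_Principal photography = (8 + 4·13 + 24)/6 = 84/6 = 14; σ²_Principal photography = ((24−8)/6)² = 7.111
te_Pickup shots = (11 + 4·14 + 23)/6 = 90/6 = 15; σ²_Pickup shots = ((23−11)/6)² = 4.000
te_Editing = (1 + 4·2 + 9)/6 = 18/6 = 3; σ²_Editing = ((9−1)/6)² = 1.778
te_Sound mix = (2 + 4·4 + 12)/6 = 30/6 = 5; σ²_Sound mix = ((12−2)/6)² = 2.778
te_Color grade = (2 + 4·6 + 16)/6 = 42/6 = 7; σ²_Color grade = ((16−2)/6)² = 5.444

Forward pass:
ES_Script lock = 0; EF_Script lock = 6
ES_Casting = 0; EF_Casting = 3
ES_Location scouting = 0; EF_Location scouting = 15
ES_Set construction = 15; EF_Set construction = 15+8 = 23
ES_Costume fitting = max(EF_Script lock=6, EF_Location scouting=15) = 15; EF_Costume fitting = 15+2 = 17
ES_Principal photography = 23; EF_Principal photography = 23+14 = 37
ES_Pickup shots = max(EF_Script lock=6, EF_Set construction=23) = 23; EF_Pickup shots = 23+15 = 38
ES_Editing = max(EF_Script lock=6, EF_Casting=3) = 6; EF_Editing = 6+3 = 9
ES_Sound mix = 23; EF_Sound mix = 23+5 = 28
ES_Color grade = max(EF_Script lock=6, EF_Costume fitting=17, EF_Principal photography=37, EF_Pickup shots=38, EF_Editing=9, EF_Sound mix=28) = 38; EF_Color grade = 38+7 = 45
Expected project duration μ = 45 days. Critical path: Location scouting → Set construction → Pickup shots → Color grade.

Variance along critical path = 5.444 + 1.000 + 4.000 + 5.444 = 15.889; σ = √15.889 = 3.986 days.
Z = (52 − 45) / 3.986 = 1.756
P(T ≤ 52) = Φ(1.756) ≈ 0.960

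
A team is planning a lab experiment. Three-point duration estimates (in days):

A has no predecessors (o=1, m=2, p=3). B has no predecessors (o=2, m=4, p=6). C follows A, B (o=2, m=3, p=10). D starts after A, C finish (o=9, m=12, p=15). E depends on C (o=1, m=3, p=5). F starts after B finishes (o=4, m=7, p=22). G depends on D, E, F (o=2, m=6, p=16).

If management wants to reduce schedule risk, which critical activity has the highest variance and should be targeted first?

te_A = (1 + 4·2 + 3)/6 = 12/6 = 2; σ²_A = ((3−1)/6)² = 0.111
te_B = (2 + 4·4 + 6)/6 = 24/6 = 4; σ²_B = ((6−2)/6)² = 0.444
te_C = (2 + 4·3 + 10)/6 = 24/6 = 4; σ²_C = ((10−2)/6)² = 1.778
te_D = (9 + 4·12 + 15)/6 = 72/6 = 12; σ²_D = ((15−9)/6)² = 1.000
te_E = (1 + 4·3 + 5)/6 = 18/6 = 3; σ²_E = ((5−1)/6)² = 0.444
te_F = (4 + 4·7 + 22)/6 = 54/6 = 9; σ²_F = ((22−4)/6)² = 9.000
te_G = (2 + 4·6 + 16)/6 = 42/6 = 7; σ²_G = ((16−2)/6)² = 5.444

Forward pass:
ES_A = 0; EF_A = 2
ES_B = 0; EF_B = 4
ES_C = max(EF_A=2, EF_B=4) = 4; EF_C = 4+4 = 8
ES_D = max(EF_A=2, EF_C=8) = 8; EF_D = 8+12 = 20
ES_E = 8; EF_E = 8+3 = 11
ES_F = 4; EF_F = 4+9 = 13
ES_G = max(EF_D=20, EF_E=11, EF_F=13) = 20; EF_G = 20+7 = 27
Expected project duration μ = 27 days. Critical path: B → C → D → G.

Variances on critical path: σ²_B=0.444, σ²_C=1.778, σ²_D=1.000, σ²_G=5.444.
Largest is σ²_G = 5.444.

G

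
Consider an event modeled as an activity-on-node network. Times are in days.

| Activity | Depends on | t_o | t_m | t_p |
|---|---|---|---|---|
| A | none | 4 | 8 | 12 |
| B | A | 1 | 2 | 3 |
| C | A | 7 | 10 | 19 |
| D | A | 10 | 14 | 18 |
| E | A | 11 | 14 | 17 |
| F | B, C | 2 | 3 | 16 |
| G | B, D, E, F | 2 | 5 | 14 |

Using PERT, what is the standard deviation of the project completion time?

te_A = (4 + 4·8 + 12)/6 = 48/6 = 8; σ²_A = ((12−4)/6)² = 1.778
te_B = (1 + 4·2 + 3)/6 = 12/6 = 2; σ²_B = ((3−1)/6)² = 0.111
te_C = (7 + 4·10 + 19)/6 = 66/6 = 11; σ²_C = ((19−7)/6)² = 4.000
te_D = (10 + 4·14 + 18)/6 = 84/6 = 14; σ²_D = ((18−10)/6)² = 1.778
te_E = (11 + 4·14 + 17)/6 = 84/6 = 14; σ²_E = ((17−11)/6)² = 1.000
te_F = (2 + 4·3 + 16)/6 = 30/6 = 5; σ²_F = ((16−2)/6)² = 5.444
te_G = (2 + 4·5 + 14)/6 = 36/6 = 6; σ²_G = ((14−2)/6)² = 4.000

Forward pass:
ES_A = 0; EF_A = 8
ES_B = 8; EF_B = 8+2 = 10
ES_C = 8; EF_C = 8+11 = 19
ES_D = 8; EF_D = 8+14 = 22
ES_E = 8; EF_E = 8+14 = 22
ES_F = max(EF_B=10, EF_C=19) = 19; EF_F = 19+5 = 24
ES_G = max(EF_B=10, EF_D=22, EF_E=22, EF_F=24) = 24; EF_G = 24+6 = 30
Expected project duration μ = 30 days. Critical path: A → C → F → G.

Variance along critical path = 1.778 + 4.000 + 5.444 + 4.000 = 15.222
σ = √15.222 = 3.902 days

3.90 days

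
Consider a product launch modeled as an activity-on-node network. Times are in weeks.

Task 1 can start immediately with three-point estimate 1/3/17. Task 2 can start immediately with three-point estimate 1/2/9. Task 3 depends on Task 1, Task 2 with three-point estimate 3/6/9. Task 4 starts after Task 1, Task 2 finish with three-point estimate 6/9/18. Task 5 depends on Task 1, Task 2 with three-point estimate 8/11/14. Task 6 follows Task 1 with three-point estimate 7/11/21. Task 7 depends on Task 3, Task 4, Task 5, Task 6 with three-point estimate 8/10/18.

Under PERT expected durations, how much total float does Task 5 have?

te_Task 1 = (1 + 4·3 + 17)/6 = 30/6 = 5
te_Task 2 = (1 + 4·2 + 9)/6 = 18/6 = 3
te_Task 3 = (3 + 4·6 + 9)/6 = 36/6 = 6
te_Task 4 = (6 + 4·9 + 18)/6 = 60/6 = 10
te_Task 5 = (8 + 4·11 + 14)/6 = 66/6 = 11
te_Task 6 = (7 + 4·11 + 21)/6 = 72/6 = 12
te_Task 7 = (8 + 4·10 + 18)/6 = 66/6 = 11

Forward pass:
ES_Task 1 = 0; EF_Task 1 = 5
ES_Task 2 = 0; EF_Task 2 = 3
ES_Task 3 = max(EF_Task 1=5, EF_Task 2=3) = 5; EF_Task 3 = 5+6 = 11
ES_Task 4 = max(EF_Task 1=5, EF_Task 2=3) = 5; EF_Task 4 = 5+10 = 15
ES_Task 5 = max(EF_Task 1=5, EF_Task 2=3) = 5; EF_Task 5 = 5+11 = 16
ES_Task 6 = 5; EF_Task 6 = 5+12 = 17
ES_Task 7 = max(EF_Task 3=11, EF_Task 4=15, EF_Task 5=16, EF_Task 6=17) = 17; EF_Task 7 = 17+11 = 28
Expected project duration μ = 28 weeks. Critical path: Task 1 → Task 6 → Task 7.

Backward pass:
LF_Task 7 = 28; LS_Task 7 = 28−11 = 17
LF_Task 6 = LS_Task 7 = 17; LS_Task 6 = 17−12 = 5
LF_Task 5 = LS_Task 7 = 17; LS_Task 5 = 17−11 = 6
LF_Task 4 = LS_Task 7 = 17; LS_Task 4 = 17−10 = 7
LF_Task 3 = LS_Task 7 = 17; LS_Task 3 = 17−6 = 11
LF_Task 2 = min(LS_Task 3=11, LS_Task 4=7, LS_Task 5=6) = 6; LS_Task 2 = 6−3 = 3
LF_Task 1 = min(LS_Task 3=11, LS_Task 4=7, LS_Task 5=6, LS_Task 6=5) = 5; LS_Task 1 = 5−5 = 0
Slack_Task 5 = LS_Task 5 − ES_Task 5 = 6 − 5 = 1

1 weeks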